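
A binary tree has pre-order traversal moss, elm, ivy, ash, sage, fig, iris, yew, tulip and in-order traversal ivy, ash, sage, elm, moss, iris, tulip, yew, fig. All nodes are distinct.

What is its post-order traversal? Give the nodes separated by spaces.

The first element of pre-order is the root; it splits in-order into left and right subtrees.
Root moss: left subtree has 4 nodes {ivy, ash, sage, elm}, right has 4 {iris, tulip, yew, fig}.
  Root elm: left subtree has 3 nodes {ivy, ash, sage}, right has 0 { }.
    Root ivy: left subtree has 0 nodes { }, right has 2 {ash, sage}.
      Root ash: left subtree has 0 nodes { }, right has 1 {sage}.
  Root fig: left subtree has 3 nodes {iris, tulip, yew}, right has 0 { }.
    Root iris: left subtree has 0 nodes { }, right has 2 {tulip, yew}.
      Root yew: left subtree has 1 node {tulip}, right has 0 { }.

sage ash ivy elm tulip yew iris fig moss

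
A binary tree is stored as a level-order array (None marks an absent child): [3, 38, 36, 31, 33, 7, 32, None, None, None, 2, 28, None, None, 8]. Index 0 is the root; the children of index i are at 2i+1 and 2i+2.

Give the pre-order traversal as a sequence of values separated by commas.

Pre-order visits the node, then its left subtree, then its right subtree.
Visit 3.
At 3: go left to 38.
  Visit 38.
  At 38: go left to 31.
    31 is a leaf — visit 31.
  At 38: go right to 33.
    Visit 33.
    At 33: no left child.
    At 33: go right to 2.
      2 is a leaf — visit 2.
At 3: go right to 36.
  Visit 36.
  At 36: go left to 7.
    Visit 7.
    At 7: go left to 28.
      28 is a leaf — visit 28.
    At 7: no right child.
  At 36: go right to 32.
    Visit 32.
    At 32: no left child.
    At 32: go right to 8.
      8 is a leaf — visit 8.

3, 38, 31, 33, 2, 36, 7, 28, 32, 8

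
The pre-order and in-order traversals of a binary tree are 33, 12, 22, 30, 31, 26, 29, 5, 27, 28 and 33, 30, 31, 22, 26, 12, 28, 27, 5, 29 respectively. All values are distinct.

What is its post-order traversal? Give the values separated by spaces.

The first element of pre-order is the root; it splits in-order into left and right subtrees.
Root 33: left subtree has 0 nodes { }, right has 9 {30, 31, 22, 26, 12, 28, 27, 5, 29}.
  Root 12: left subtree has 4 nodes {30, 31, 22, 26}, right has 4 {28, 27, 5, 29}.
    Root 22: left subtree has 2 nodes {30, 31}, right has 1 {26}.
      Root 30: left subtree has 0 nodes { }, right has 1 {31}.
    Root 29: left subtree has 3 nodes {28, 27, 5}, right has 0 { }.
      Root 5: left subtree has 2 nodes {28, 27}, right has 0 { }.
        Root 27: left subtree has 1 node {28}, right has 0 { }.

31 30 26 22 28 27 5 29 12 33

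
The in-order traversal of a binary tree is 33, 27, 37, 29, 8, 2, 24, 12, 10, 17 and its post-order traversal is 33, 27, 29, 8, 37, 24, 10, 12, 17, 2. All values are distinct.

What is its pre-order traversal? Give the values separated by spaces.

2 37 27 33 8 29 17 12 24 10

The last element of post-order is the root; it splits in-order into left and right subtrees.
Root 2: left subtree has 5 nodes {33, 27, 37, 29, 8}, right has 4 {24, 12, 10, 17}.
  Root 37: left subtree has 2 nodes {33, 27}, right has 2 {29, 8}.
    Root 27: left subtree has 1 node {33}, right has 0 { }.
    Root 8: left subtree has 1 node {29}, right has 0 { }.
  Root 17: left subtree has 3 nodes {24, 12, 10}, right has 0 { }.
    Root 12: left subtree has 1 node {24}, right has 1 {10}.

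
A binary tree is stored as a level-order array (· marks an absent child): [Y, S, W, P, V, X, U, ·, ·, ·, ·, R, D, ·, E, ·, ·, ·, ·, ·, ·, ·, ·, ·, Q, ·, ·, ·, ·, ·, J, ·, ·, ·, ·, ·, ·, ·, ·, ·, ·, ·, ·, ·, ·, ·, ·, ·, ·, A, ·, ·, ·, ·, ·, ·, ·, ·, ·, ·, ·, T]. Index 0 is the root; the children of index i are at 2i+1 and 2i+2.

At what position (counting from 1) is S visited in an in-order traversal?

In-order visits the left subtree, then the node, then the right subtree.
At Y: go left to S.
  At S: go left to P.
    P is a leaf — visit P.
  Visit S.
  At S: go right to V.
    V is a leaf — visit V.
Visit Y.
At Y: go right to W.
  At W: go left to X.
    At X: go left to R.
      At R: no left child.
      Visit R.
      At R: go right to Q.
        At Q: go left to A.
          A is a leaf — visit A.
        Visit Q.
        At Q: no right child.
    Visit X.
    At X: go right to D.
      D is a leaf — visit D.
  Visit W.
  At W: go right to U.
    At U: no left child.
    Visit U.
    At U: go right to E.
      At E: no left child.
      Visit E.
      At E: go right to J.
        At J: go left to T.
          T is a leaf — visit T.
        Visit J.
        At J: no right child.
Full in-order sequence: P, S, V, Y, R, A, Q, X, D, W, U, E, T, J.

2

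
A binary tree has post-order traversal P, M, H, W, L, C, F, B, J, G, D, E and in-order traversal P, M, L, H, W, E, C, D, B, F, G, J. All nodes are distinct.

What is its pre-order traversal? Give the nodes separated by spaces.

The last element of post-order is the root; it splits in-order into left and right subtrees.
Root E: left subtree has 5 nodes {P, M, L, H, W}, right has 6 {C, D, B, F, G, J}.
  Root L: left subtree has 2 nodes {P, M}, right has 2 {H, W}.
    Root M: left subtree has 1 node {P}, right has 0 { }.
    Root W: left subtree has 1 node {H}, right has 0 { }.
  Root D: left subtree has 1 node {C}, right has 4 {B, F, G, J}.
    Root G: left subtree has 2 nodes {B, F}, right has 1 {J}.
      Root B: left subtree has 0 nodes { }, right has 1 {F}.

E L M P W H D C G B F J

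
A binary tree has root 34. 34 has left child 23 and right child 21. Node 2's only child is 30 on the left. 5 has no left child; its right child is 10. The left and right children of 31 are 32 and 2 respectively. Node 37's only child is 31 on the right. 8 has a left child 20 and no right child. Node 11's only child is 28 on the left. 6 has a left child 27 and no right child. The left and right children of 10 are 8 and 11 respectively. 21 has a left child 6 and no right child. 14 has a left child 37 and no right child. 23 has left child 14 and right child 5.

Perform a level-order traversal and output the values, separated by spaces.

Level-order visits nodes level by level from the root, left to right within each level.
Level 0: 34
Level 1: 23, 21
Level 2: 14, 5, 6
Level 3: 37, 10, 27
Level 4: 31, 8, 11
Level 5: 32, 2, 20, 28
Level 6: 30

34 23 21 14 5 6 37 10 27 31 8 11 32 2 20 28 30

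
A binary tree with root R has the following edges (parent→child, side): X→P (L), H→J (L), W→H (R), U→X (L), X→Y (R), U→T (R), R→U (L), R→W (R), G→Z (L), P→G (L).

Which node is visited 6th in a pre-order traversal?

Z

Pre-order visits the node, then its left subtree, then its right subtree.
Visit R.
At R: go left to U.
  Visit U.
  At U: go left to X.
    Visit X.
    At X: go left to P.
      Visit P.
      At P: go left to G.
        Visit G.
        At G: go left to Z.
          Z is a leaf — visit Z.
        At G: no right child.
      At P: no right child.
    At X: go right to Y.
      Y is a leaf — visit Y.
  At U: go right to T.
    T is a leaf — visit T.
At R: go right to W.
  Visit W.
  At W: no left child.
  At W: go right to H.
    Visit H.
    At H: go left to J.
      J is a leaf — visit J.
    At H: no right child.
Full pre-order sequence: R, U, X, P, G, Z, Y, T, W, H, J.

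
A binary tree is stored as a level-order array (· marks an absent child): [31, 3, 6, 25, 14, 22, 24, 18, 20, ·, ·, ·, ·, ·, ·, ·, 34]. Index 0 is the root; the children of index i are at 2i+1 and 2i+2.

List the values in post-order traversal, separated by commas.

Post-order visits the left subtree, then the right subtree, then the node.
At 31: go left to 3.
  At 3: go left to 25.
    At 25: go left to 18.
      At 18: no left child.
      At 18: go right to 34.
        34 is a leaf — visit 34.
      Visit 18.
    At 25: go right to 20.
      20 is a leaf — visit 20.
    Visit 25.
  At 3: go right to 14.
    14 is a leaf — visit 14.
  Visit 3.
At 31: go right to 6.
  At 6: go left to 22.
    22 is a leaf — visit 22.
  At 6: go right to 24.
    24 is a leaf — visit 24.
  Visit 6.
Visit 31.

34, 18, 20, 25, 14, 3, 22, 24, 6, 31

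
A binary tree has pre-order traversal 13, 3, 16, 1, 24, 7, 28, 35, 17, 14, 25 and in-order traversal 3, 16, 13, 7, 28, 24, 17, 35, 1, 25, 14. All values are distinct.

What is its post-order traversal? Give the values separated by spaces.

The first element of pre-order is the root; it splits in-order into left and right subtrees.
Root 13: left subtree has 2 nodes {3, 16}, right has 8 {7, 28, 24, 17, 35, 1, 25, 14}.
  Root 3: left subtree has 0 nodes { }, right has 1 {16}.
  Root 1: left subtree has 5 nodes {7, 28, 24, 17, 35}, right has 2 {25, 14}.
    Root 24: left subtree has 2 nodes {7, 28}, right has 2 {17, 35}.
      Root 7: left subtree has 0 nodes { }, right has 1 {28}.
      Root 35: left subtree has 1 node {17}, right has 0 { }.
    Root 14: left subtree has 1 node {25}, right has 0 { }.

16 3 28 7 17 35 24 25 14 1 13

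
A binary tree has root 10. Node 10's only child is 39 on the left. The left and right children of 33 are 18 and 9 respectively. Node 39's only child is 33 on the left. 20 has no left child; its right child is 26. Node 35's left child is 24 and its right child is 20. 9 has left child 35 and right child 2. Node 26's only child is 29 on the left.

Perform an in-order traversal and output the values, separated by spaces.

In-order visits the left subtree, then the node, then the right subtree.
At 10: go left to 39.
  At 39: go left to 33.
    At 33: go left to 18.
      18 is a leaf — visit 18.
    Visit 33.
    At 33: go right to 9.
      At 9: go left to 35.
        At 35: go left to 24.
          24 is a leaf — visit 24.
        Visit 35.
        At 35: go right to 20.
          At 20: no left child.
          Visit 20.
          At 20: go right to 26.
            At 26: go left to 29.
              29 is a leaf — visit 29.
            Visit 26.
            At 26: no right child.
      Visit 9.
      At 9: go right to 2.
        2 is a leaf — visit 2.
  Visit 39.
  At 39: no right child.
Visit 10.
At 10: no right child.

18 33 24 35 20 29 26 9 2 39 10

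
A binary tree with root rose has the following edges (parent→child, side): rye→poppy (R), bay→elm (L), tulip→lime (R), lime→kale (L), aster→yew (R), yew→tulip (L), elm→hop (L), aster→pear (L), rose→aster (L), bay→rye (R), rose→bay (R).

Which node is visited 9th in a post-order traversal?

poppy

Post-order visits the left subtree, then the right subtree, then the node.
At rose: go left to aster.
  At aster: go left to pear.
    pear is a leaf — visit pear.
  At aster: go right to yew.
    At yew: go left to tulip.
      At tulip: no left child.
      At tulip: go right to lime.
        At lime: go left to kale.
          kale is a leaf — visit kale.
        At lime: no right child.
        Visit lime.
      Visit tulip.
    At yew: no right child.
    Visit yew.
  Visit aster.
At rose: go right to bay.
  At bay: go left to elm.
    At elm: go left to hop.
      hop is a leaf — visit hop.
    At elm: no right child.
    Visit elm.
  At bay: go right to rye.
    At rye: no left child.
    At rye: go right to poppy.
      poppy is a leaf — visit poppy.
    Visit rye.
  Visit bay.
Visit rose.
Full post-order sequence: pear, kale, lime, tulip, yew, aster, hop, elm, poppy, rye, bay, rose.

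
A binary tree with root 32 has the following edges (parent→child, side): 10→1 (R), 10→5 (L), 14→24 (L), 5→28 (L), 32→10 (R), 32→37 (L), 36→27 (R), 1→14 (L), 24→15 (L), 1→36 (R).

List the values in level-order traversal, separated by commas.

32, 37, 10, 5, 1, 28, 14, 36, 24, 27, 15

Level-order visits nodes level by level from the root, left to right within each level.
Level 0: 32
Level 1: 37, 10
Level 2: 5, 1
Level 3: 28, 14, 36
Level 4: 24, 27
Level 5: 15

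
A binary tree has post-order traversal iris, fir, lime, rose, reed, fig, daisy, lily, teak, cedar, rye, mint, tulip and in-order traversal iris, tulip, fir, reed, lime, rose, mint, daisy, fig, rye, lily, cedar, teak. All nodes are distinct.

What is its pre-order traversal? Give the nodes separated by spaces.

The last element of post-order is the root; it splits in-order into left and right subtrees.
Root tulip: left subtree has 1 node {iris}, right has 11 {fir, reed, lime, rose, mint, daisy, fig, rye, lily, cedar, teak}.
  Root mint: left subtree has 4 nodes {fir, reed, lime, rose}, right has 6 {daisy, fig, rye, lily, cedar, teak}.
    Root reed: left subtree has 1 node {fir}, right has 2 {lime, rose}.
      Root rose: left subtree has 1 node {lime}, right has 0 { }.
    Root rye: left subtree has 2 nodes {daisy, fig}, right has 3 {lily, cedar, teak}.
      Root daisy: left subtree has 0 nodes { }, right has 1 {fig}.
      Root cedar: left subtree has 1 node {lily}, right has 1 {teak}.

tulip iris mint reed fir rose lime rye daisy fig cedar lily teak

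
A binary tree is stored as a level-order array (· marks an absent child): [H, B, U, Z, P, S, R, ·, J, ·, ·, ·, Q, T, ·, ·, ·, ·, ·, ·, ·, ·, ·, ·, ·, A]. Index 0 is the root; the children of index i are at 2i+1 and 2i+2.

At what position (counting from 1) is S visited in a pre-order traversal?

7

Pre-order visits the node, then its left subtree, then its right subtree.
Visit H.
At H: go left to B.
  Visit B.
  At B: go left to Z.
    Visit Z.
    At Z: no left child.
    At Z: go right to J.
      J is a leaf — visit J.
  At B: go right to P.
    P is a leaf — visit P.
At H: go right to U.
  Visit U.
  At U: go left to S.
    Visit S.
    At S: no left child.
    At S: go right to Q.
      Visit Q.
      At Q: go left to A.
        A is a leaf — visit A.
      At Q: no right child.
  At U: go right to R.
    Visit R.
    At R: go left to T.
      T is a leaf — visit T.
    At R: no right child.
Full pre-order sequence: H, B, Z, J, P, U, S, Q, A, R, T.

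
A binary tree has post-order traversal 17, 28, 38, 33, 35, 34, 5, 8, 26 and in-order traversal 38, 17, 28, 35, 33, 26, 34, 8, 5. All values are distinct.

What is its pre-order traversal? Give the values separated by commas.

26, 35, 38, 28, 17, 33, 8, 34, 5

The last element of post-order is the root; it splits in-order into left and right subtrees.
Root 26: left subtree has 5 nodes {38, 17, 28, 35, 33}, right has 3 {34, 8, 5}.
  Root 35: left subtree has 3 nodes {38, 17, 28}, right has 1 {33}.
    Root 38: left subtree has 0 nodes { }, right has 2 {17, 28}.
      Root 28: left subtree has 1 node {17}, right has 0 { }.
  Root 8: left subtree has 1 node {34}, right has 1 {5}.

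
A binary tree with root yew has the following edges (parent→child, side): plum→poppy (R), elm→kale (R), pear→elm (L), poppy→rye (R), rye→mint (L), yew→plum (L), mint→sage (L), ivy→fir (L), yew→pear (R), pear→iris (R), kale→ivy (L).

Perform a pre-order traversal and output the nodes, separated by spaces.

Pre-order visits the node, then its left subtree, then its right subtree.
Visit yew.
At yew: go left to plum.
  Visit plum.
  At plum: no left child.
  At plum: go right to poppy.
    Visit poppy.
    At poppy: no left child.
    At poppy: go right to rye.
      Visit rye.
      At rye: go left to mint.
        Visit mint.
        At mint: go left to sage.
          sage is a leaf — visit sage.
        At mint: no right child.
      At rye: no right child.
At yew: go right to pear.
  Visit pear.
  At pear: go left to elm.
    Visit elm.
    At elm: no left child.
    At elm: go right to kale.
      Visit kale.
      At kale: go left to ivy.
        Visit ivy.
        At ivy: go left to fir.
          fir is a leaf — visit fir.
        At ivy: no right child.
      At kale: no right child.
  At pear: go right to iris.
    iris is a leaf — visit iris.

yew plum poppy rye mint sage pear elm kale ivy fir iris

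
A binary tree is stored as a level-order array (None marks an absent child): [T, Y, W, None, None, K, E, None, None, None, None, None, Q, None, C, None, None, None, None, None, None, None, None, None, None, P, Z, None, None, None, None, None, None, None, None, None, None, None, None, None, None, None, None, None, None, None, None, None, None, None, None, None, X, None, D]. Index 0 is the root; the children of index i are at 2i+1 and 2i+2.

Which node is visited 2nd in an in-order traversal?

In-order visits the left subtree, then the node, then the right subtree.
At T: go left to Y.
  Y is a leaf — visit Y.
Visit T.
At T: go right to W.
  At W: go left to K.
    At K: no left child.
    Visit K.
    At K: go right to Q.
      At Q: go left to P.
        At P: no left child.
        Visit P.
        At P: go right to X.
          X is a leaf — visit X.
      Visit Q.
      At Q: go right to Z.
        At Z: no left child.
        Visit Z.
        At Z: go right to D.
          D is a leaf — visit D.
  Visit W.
  At W: go right to E.
    At E: no left child.
    Visit E.
    At E: go right to C.
      C is a leaf — visit C.
Full in-order sequence: Y, T, K, P, X, Q, Z, D, W, E, C.

T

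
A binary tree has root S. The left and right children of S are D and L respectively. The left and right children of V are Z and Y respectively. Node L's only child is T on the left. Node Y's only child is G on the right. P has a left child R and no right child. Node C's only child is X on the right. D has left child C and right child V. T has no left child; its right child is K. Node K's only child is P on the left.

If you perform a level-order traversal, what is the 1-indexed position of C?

Level-order visits nodes level by level from the root, left to right within each level.
Level 0: S
Level 1: D, L
Level 2: C, V, T
Level 3: X, Z, Y, K
Level 4: G, P
Level 5: R
Full level-order sequence: S, D, L, C, V, T, X, Z, Y, K, G, P, R.

4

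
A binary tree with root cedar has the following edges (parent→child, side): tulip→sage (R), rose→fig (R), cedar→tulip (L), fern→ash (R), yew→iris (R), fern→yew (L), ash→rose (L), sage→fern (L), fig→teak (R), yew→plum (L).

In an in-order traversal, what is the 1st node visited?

tulip

In-order visits the left subtree, then the node, then the right subtree.
At cedar: go left to tulip.
  At tulip: no left child.
  Visit tulip.
  At tulip: go right to sage.
    At sage: go left to fern.
      At fern: go left to yew.
        At yew: go left to plum.
          plum is a leaf — visit plum.
        Visit yew.
        At yew: go right to iris.
          iris is a leaf — visit iris.
      Visit fern.
      At fern: go right to ash.
        At ash: go left to rose.
          At rose: no left child.
          Visit rose.
          At rose: go right to fig.
            At fig: no left child.
            Visit fig.
            At fig: go right to teak.
              teak is a leaf — visit teak.
        Visit ash.
        At ash: no right child.
    Visit sage.
    At sage: no right child.
Visit cedar.
At cedar: no right child.
Full in-order sequence: tulip, plum, yew, iris, fern, rose, fig, teak, ash, sage, cedar.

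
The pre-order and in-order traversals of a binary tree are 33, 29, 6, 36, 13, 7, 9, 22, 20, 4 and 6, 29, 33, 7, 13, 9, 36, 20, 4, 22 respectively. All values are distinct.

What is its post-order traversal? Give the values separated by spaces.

The first element of pre-order is the root; it splits in-order into left and right subtrees.
Root 33: left subtree has 2 nodes {6, 29}, right has 7 {7, 13, 9, 36, 20, 4, 22}.
  Root 29: left subtree has 1 node {6}, right has 0 { }.
  Root 36: left subtree has 3 nodes {7, 13, 9}, right has 3 {20, 4, 22}.
    Root 13: left subtree has 1 node {7}, right has 1 {9}.
    Root 22: left subtree has 2 nodes {20, 4}, right has 0 { }.
      Root 20: left subtree has 0 nodes { }, right has 1 {4}.

6 29 7 9 13 4 20 22 36 33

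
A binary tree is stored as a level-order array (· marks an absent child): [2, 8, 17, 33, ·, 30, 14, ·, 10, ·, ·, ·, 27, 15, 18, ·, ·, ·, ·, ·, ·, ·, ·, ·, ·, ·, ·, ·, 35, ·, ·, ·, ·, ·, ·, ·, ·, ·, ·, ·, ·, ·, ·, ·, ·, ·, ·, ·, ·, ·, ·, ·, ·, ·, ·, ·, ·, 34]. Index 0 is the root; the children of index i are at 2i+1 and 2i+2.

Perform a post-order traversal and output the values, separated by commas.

10, 33, 8, 27, 30, 34, 35, 15, 18, 14, 17, 2

Post-order visits the left subtree, then the right subtree, then the node.
At 2: go left to 8.
  At 8: go left to 33.
    At 33: no left child.
    At 33: go right to 10.
      10 is a leaf — visit 10.
    Visit 33.
  At 8: no right child.
  Visit 8.
At 2: go right to 17.
  At 17: go left to 30.
    At 30: no left child.
    At 30: go right to 27.
      27 is a leaf — visit 27.
    Visit 30.
  At 17: go right to 14.
    At 14: go left to 15.
      At 15: no left child.
      At 15: go right to 35.
        At 35: go left to 34.
          34 is a leaf — visit 34.
        At 35: no right child.
        Visit 35.
      Visit 15.
    At 14: go right to 18.
      18 is a leaf — visit 18.
    Visit 14.
  Visit 17.
Visit 2.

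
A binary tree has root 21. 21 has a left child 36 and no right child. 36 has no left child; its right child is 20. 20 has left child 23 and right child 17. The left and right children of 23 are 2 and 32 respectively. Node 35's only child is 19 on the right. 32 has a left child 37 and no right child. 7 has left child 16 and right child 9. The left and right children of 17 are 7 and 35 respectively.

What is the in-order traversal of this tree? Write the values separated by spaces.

In-order visits the left subtree, then the node, then the right subtree.
At 21: go left to 36.
  At 36: no left child.
  Visit 36.
  At 36: go right to 20.
    At 20: go left to 23.
      At 23: go left to 2.
        2 is a leaf — visit 2.
      Visit 23.
      At 23: go right to 32.
        At 32: go left to 37.
          37 is a leaf — visit 37.
        Visit 32.
        At 32: no right child.
    Visit 20.
    At 20: go right to 17.
      At 17: go left to 7.
        At 7: go left to 16.
          16 is a leaf — visit 16.
        Visit 7.
        At 7: go right to 9.
          9 is a leaf — visit 9.
      Visit 17.
      At 17: go right to 35.
        At 35: no left child.
        Visit 35.
        At 35: go right to 19.
          19 is a leaf — visit 19.
Visit 21.
At 21: no right child.

36 2 23 37 32 20 16 7 9 17 35 19 21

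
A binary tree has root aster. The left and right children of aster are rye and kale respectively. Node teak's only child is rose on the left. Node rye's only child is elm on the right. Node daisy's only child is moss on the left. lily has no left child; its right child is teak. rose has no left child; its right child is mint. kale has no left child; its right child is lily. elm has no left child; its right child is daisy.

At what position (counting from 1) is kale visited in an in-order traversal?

In-order visits the left subtree, then the node, then the right subtree.
At aster: go left to rye.
  At rye: no left child.
  Visit rye.
  At rye: go right to elm.
    At elm: no left child.
    Visit elm.
    At elm: go right to daisy.
      At daisy: go left to moss.
        moss is a leaf — visit moss.
      Visit daisy.
      At daisy: no right child.
Visit aster.
At aster: go right to kale.
  At kale: no left child.
  Visit kale.
  At kale: go right to lily.
    At lily: no left child.
    Visit lily.
    At lily: go right to teak.
      At teak: go left to rose.
        At rose: no left child.
        Visit rose.
        At rose: go right to mint.
          mint is a leaf — visit mint.
      Visit teak.
      At teak: no right child.
Full in-order sequence: rye, elm, moss, daisy, aster, kale, lily, rose, mint, teak.

6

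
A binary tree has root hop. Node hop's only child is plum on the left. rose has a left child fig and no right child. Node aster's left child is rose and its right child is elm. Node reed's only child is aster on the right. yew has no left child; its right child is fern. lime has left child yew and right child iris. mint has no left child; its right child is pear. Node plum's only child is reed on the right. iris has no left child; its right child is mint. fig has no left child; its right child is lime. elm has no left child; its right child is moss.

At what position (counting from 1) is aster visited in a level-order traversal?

4

Level-order visits nodes level by level from the root, left to right within each level.
Level 0: hop
Level 1: plum
Level 2: reed
Level 3: aster
Level 4: rose, elm
Level 5: fig, moss
Level 6: lime
Level 7: yew, iris
Level 8: fern, mint
Level 9: pear
Full level-order sequence: hop, plum, reed, aster, rose, elm, fig, moss, lime, yew, iris, fern, mint, pear.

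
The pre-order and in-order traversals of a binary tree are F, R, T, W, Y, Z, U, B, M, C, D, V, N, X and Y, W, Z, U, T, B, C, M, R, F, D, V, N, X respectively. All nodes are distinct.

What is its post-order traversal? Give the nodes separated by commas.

Y, U, Z, W, C, M, B, T, R, X, N, V, D, F

The first element of pre-order is the root; it splits in-order into left and right subtrees.
Root F: left subtree has 9 nodes {Y, W, Z, U, T, B, C, M, R}, right has 4 {D, V, N, X}.
  Root R: left subtree has 8 nodes {Y, W, Z, U, T, B, C, M}, right has 0 { }.
    Root T: left subtree has 4 nodes {Y, W, Z, U}, right has 3 {B, C, M}.
      Root W: left subtree has 1 node {Y}, right has 2 {Z, U}.
        Root Z: left subtree has 0 nodes { }, right has 1 {U}.
      Root B: left subtree has 0 nodes { }, right has 2 {C, M}.
        Root M: left subtree has 1 node {C}, right has 0 { }.
  Root D: left subtree has 0 nodes { }, right has 3 {V, N, X}.
    Root V: left subtree has 0 nodes { }, right has 2 {N, X}.
      Root N: left subtree has 0 nodes { }, right has 1 {X}.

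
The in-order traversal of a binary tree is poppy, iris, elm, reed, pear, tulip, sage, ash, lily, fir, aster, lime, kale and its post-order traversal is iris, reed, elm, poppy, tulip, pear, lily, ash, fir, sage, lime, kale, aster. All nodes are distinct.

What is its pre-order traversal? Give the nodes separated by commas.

The last element of post-order is the root; it splits in-order into left and right subtrees.
Root aster: left subtree has 10 nodes {poppy, iris, elm, reed, pear, tulip, sage, ash, lily, fir}, right has 2 {lime, kale}.
  Root sage: left subtree has 6 nodes {poppy, iris, elm, reed, pear, tulip}, right has 3 {ash, lily, fir}.
    Root pear: left subtree has 4 nodes {poppy, iris, elm, reed}, right has 1 {tulip}.
      Root poppy: left subtree has 0 nodes { }, right has 3 {iris, elm, reed}.
        Root elm: left subtree has 1 node {iris}, right has 1 {reed}.
    Root fir: left subtree has 2 nodes {ash, lily}, right has 0 { }.
      Root ash: left subtree has 0 nodes { }, right has 1 {lily}.
  Root kale: left subtree has 1 node {lime}, right has 0 { }.

aster, sage, pear, poppy, elm, iris, reed, tulip, fir, ash, lily, kale, lime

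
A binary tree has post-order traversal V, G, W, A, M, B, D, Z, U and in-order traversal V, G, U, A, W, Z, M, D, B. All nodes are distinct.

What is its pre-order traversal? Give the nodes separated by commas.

U, G, V, Z, A, W, D, M, B

The last element of post-order is the root; it splits in-order into left and right subtrees.
Root U: left subtree has 2 nodes {V, G}, right has 6 {A, W, Z, M, D, B}.
  Root G: left subtree has 1 node {V}, right has 0 { }.
  Root Z: left subtree has 2 nodes {A, W}, right has 3 {M, D, B}.
    Root A: left subtree has 0 nodes { }, right has 1 {W}.
    Root D: left subtree has 1 node {M}, right has 1 {B}.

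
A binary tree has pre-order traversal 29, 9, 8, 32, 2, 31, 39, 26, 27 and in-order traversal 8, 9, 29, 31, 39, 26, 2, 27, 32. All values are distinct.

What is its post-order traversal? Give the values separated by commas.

8, 9, 26, 39, 31, 27, 2, 32, 29

The first element of pre-order is the root; it splits in-order into left and right subtrees.
Root 29: left subtree has 2 nodes {8, 9}, right has 6 {31, 39, 26, 2, 27, 32}.
  Root 9: left subtree has 1 node {8}, right has 0 { }.
  Root 32: left subtree has 5 nodes {31, 39, 26, 2, 27}, right has 0 { }.
    Root 2: left subtree has 3 nodes {31, 39, 26}, right has 1 {27}.
      Root 31: left subtree has 0 nodes { }, right has 2 {39, 26}.
        Root 39: left subtree has 0 nodes { }, right has 1 {26}.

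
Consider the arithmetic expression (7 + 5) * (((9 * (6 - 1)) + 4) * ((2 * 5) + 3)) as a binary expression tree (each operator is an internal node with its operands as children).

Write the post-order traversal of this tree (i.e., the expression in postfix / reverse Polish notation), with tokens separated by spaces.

7 5 + 9 6 1 - * 4 + 2 5 * 3 + * *

Post-order on an expression tree gives postfix notation: for each operator, emit left operand, right operand, then the operator.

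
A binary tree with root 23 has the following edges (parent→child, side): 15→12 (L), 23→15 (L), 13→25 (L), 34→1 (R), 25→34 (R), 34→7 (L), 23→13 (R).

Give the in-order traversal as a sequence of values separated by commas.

12, 15, 23, 25, 7, 34, 1, 13

In-order visits the left subtree, then the node, then the right subtree.
At 23: go left to 15.
  At 15: go left to 12.
    12 is a leaf — visit 12.
  Visit 15.
  At 15: no right child.
Visit 23.
At 23: go right to 13.
  At 13: go left to 25.
    At 25: no left child.
    Visit 25.
    At 25: go right to 34.
      At 34: go left to 7.
        7 is a leaf — visit 7.
      Visit 34.
      At 34: go right to 1.
        1 is a leaf — visit 1.
  Visit 13.
  At 13: no right child.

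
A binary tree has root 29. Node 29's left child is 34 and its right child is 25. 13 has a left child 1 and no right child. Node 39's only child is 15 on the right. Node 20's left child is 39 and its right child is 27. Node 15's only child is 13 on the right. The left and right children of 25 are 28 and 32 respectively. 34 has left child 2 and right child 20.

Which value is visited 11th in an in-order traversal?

25

In-order visits the left subtree, then the node, then the right subtree.
At 29: go left to 34.
  At 34: go left to 2.
    2 is a leaf — visit 2.
  Visit 34.
  At 34: go right to 20.
    At 20: go left to 39.
      At 39: no left child.
      Visit 39.
      At 39: go right to 15.
        At 15: no left child.
        Visit 15.
        At 15: go right to 13.
          At 13: go left to 1.
            1 is a leaf — visit 1.
          Visit 13.
          At 13: no right child.
    Visit 20.
    At 20: go right to 27.
      27 is a leaf — visit 27.
Visit 29.
At 29: go right to 25.
  At 25: go left to 28.
    28 is a leaf — visit 28.
  Visit 25.
  At 25: go right to 32.
    32 is a leaf — visit 32.
Full in-order sequence: 2, 34, 39, 15, 1, 13, 20, 27, 29, 28, 25, 32.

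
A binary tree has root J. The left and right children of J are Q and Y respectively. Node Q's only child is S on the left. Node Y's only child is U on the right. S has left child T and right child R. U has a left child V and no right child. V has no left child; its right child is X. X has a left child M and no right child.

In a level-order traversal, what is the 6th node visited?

T

Level-order visits nodes level by level from the root, left to right within each level.
Level 0: J
Level 1: Q, Y
Level 2: S, U
Level 3: T, R, V
Level 4: X
Level 5: M
Full level-order sequence: J, Q, Y, S, U, T, R, V, X, M.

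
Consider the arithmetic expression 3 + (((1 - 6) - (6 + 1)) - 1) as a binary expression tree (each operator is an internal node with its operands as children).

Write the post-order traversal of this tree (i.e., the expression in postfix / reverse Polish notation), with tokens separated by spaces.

3 1 6 - 6 1 + - 1 - +

Post-order on an expression tree gives postfix notation: for each operator, emit left operand, right operand, then the operator.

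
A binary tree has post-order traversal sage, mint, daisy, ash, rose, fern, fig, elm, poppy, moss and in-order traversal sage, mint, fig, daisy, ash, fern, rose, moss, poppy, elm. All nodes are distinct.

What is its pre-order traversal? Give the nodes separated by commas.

The last element of post-order is the root; it splits in-order into left and right subtrees.
Root moss: left subtree has 7 nodes {sage, mint, fig, daisy, ash, fern, rose}, right has 2 {poppy, elm}.
  Root fig: left subtree has 2 nodes {sage, mint}, right has 4 {daisy, ash, fern, rose}.
    Root mint: left subtree has 1 node {sage}, right has 0 { }.
    Root fern: left subtree has 2 nodes {daisy, ash}, right has 1 {rose}.
      Root ash: left subtree has 1 node {daisy}, right has 0 { }.
  Root poppy: left subtree has 0 nodes { }, right has 1 {elm}.

moss, fig, mint, sage, fern, ash, daisy, rose, poppy, elm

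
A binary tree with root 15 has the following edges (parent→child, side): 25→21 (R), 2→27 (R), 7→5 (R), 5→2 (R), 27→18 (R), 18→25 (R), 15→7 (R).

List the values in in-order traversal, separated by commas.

In-order visits the left subtree, then the node, then the right subtree.
At 15: no left child.
Visit 15.
At 15: go right to 7.
  At 7: no left child.
  Visit 7.
  At 7: go right to 5.
    At 5: no left child.
    Visit 5.
    At 5: go right to 2.
      At 2: no left child.
      Visit 2.
      At 2: go right to 27.
        At 27: no left child.
        Visit 27.
        At 27: go right to 18.
          At 18: no left child.
          Visit 18.
          At 18: go right to 25.
            At 25: no left child.
            Visit 25.
            At 25: go right to 21.
              21 is a leaf — visit 21.

15, 7, 5, 2, 27, 18, 25, 21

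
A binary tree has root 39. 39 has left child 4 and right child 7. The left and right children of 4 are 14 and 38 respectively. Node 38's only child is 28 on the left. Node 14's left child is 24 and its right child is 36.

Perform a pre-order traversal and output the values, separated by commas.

39, 4, 14, 24, 36, 38, 28, 7

Pre-order visits the node, then its left subtree, then its right subtree.
Visit 39.
At 39: go left to 4.
  Visit 4.
  At 4: go left to 14.
    Visit 14.
    At 14: go left to 24.
      24 is a leaf — visit 24.
    At 14: go right to 36.
      36 is a leaf — visit 36.
  At 4: go right to 38.
    Visit 38.
    At 38: go left to 28.
      28 is a leaf — visit 28.
    At 38: no right child.
At 39: go right to 7.
  7 is a leaf — visit 7.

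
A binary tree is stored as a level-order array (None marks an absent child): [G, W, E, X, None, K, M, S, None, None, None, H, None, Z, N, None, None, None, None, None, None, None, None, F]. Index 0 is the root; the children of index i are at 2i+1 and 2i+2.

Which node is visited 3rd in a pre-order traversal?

Pre-order visits the node, then its left subtree, then its right subtree.
Visit G.
At G: go left to W.
  Visit W.
  At W: go left to X.
    Visit X.
    At X: go left to S.
      S is a leaf — visit S.
    At X: no right child.
  At W: no right child.
At G: go right to E.
  Visit E.
  At E: go left to K.
    Visit K.
    At K: go left to H.
      Visit H.
      At H: go left to F.
        F is a leaf — visit F.
      At H: no right child.
    At K: no right child.
  At E: go right to M.
    Visit M.
    At M: go left to Z.
      Z is a leaf — visit Z.
    At M: go right to N.
      N is a leaf — visit N.
Full pre-order sequence: G, W, X, S, E, K, H, F, M, Z, N.

X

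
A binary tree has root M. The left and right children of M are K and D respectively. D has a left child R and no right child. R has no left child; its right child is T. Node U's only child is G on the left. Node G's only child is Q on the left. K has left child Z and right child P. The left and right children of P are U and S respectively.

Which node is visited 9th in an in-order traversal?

In-order visits the left subtree, then the node, then the right subtree.
At M: go left to K.
  At K: go left to Z.
    Z is a leaf — visit Z.
  Visit K.
  At K: go right to P.
    At P: go left to U.
      At U: go left to G.
        At G: go left to Q.
          Q is a leaf — visit Q.
        Visit G.
        At G: no right child.
      Visit U.
      At U: no right child.
    Visit P.
    At P: go right to S.
      S is a leaf — visit S.
Visit M.
At M: go right to D.
  At D: go left to R.
    At R: no left child.
    Visit R.
    At R: go right to T.
      T is a leaf — visit T.
  Visit D.
  At D: no right child.
Full in-order sequence: Z, K, Q, G, U, P, S, M, R, T, D.

R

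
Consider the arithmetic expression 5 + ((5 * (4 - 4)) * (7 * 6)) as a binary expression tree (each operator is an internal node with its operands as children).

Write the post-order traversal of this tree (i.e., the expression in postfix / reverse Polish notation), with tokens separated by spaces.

Post-order on an expression tree gives postfix notation: for each operator, emit left operand, right operand, then the operator.

5 5 4 4 - * 7 6 * * +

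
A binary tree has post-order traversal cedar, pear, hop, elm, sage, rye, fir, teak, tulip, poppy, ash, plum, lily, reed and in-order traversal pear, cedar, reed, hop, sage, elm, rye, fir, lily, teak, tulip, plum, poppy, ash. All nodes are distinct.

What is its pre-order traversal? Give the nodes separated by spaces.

The last element of post-order is the root; it splits in-order into left and right subtrees.
Root reed: left subtree has 2 nodes {pear, cedar}, right has 11 {hop, sage, elm, rye, fir, lily, teak, tulip, plum, poppy, ash}.
  Root pear: left subtree has 0 nodes { }, right has 1 {cedar}.
  Root lily: left subtree has 5 nodes {hop, sage, elm, rye, fir}, right has 5 {teak, tulip, plum, poppy, ash}.
    Root fir: left subtree has 4 nodes {hop, sage, elm, rye}, right has 0 { }.
      Root rye: left subtree has 3 nodes {hop, sage, elm}, right has 0 { }.
        Root sage: left subtree has 1 node {hop}, right has 1 {elm}.
    Root plum: left subtree has 2 nodes {teak, tulip}, right has 2 {poppy, ash}.
      Root tulip: left subtree has 1 node {teak}, right has 0 { }.
      Root ash: left subtree has 1 node {poppy}, right has 0 { }.

reed pear cedar lily fir rye sage hop elm plum tulip teak ash poppy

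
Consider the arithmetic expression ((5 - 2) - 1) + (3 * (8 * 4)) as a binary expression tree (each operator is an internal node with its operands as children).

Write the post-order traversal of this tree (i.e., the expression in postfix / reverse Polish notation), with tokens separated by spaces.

Post-order on an expression tree gives postfix notation: for each operator, emit left operand, right operand, then the operator.

5 2 - 1 - 3 8 4 * * +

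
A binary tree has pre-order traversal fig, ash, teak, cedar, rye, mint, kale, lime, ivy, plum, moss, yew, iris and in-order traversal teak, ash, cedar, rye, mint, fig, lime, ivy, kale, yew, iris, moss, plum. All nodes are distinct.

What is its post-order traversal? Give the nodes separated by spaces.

The first element of pre-order is the root; it splits in-order into left and right subtrees.
Root fig: left subtree has 5 nodes {teak, ash, cedar, rye, mint}, right has 7 {lime, ivy, kale, yew, iris, moss, plum}.
  Root ash: left subtree has 1 node {teak}, right has 3 {cedar, rye, mint}.
    Root cedar: left subtree has 0 nodes { }, right has 2 {rye, mint}.
      Root rye: left subtree has 0 nodes { }, right has 1 {mint}.
  Root kale: left subtree has 2 nodes {lime, ivy}, right has 4 {yew, iris, moss, plum}.
    Root lime: left subtree has 0 nodes { }, right has 1 {ivy}.
    Root plum: left subtree has 3 nodes {yew, iris, moss}, right has 0 { }.
      Root moss: left subtree has 2 nodes {yew, iris}, right has 0 { }.
        Root yew: left subtree has 0 nodes { }, right has 1 {iris}.

teak mint rye cedar ash ivy lime iris yew moss plum kale fig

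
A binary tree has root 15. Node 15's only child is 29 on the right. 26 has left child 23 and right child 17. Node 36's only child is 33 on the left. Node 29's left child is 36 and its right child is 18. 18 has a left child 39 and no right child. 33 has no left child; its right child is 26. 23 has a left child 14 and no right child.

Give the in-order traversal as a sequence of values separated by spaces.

15 33 14 23 26 17 36 29 39 18

In-order visits the left subtree, then the node, then the right subtree.
At 15: no left child.
Visit 15.
At 15: go right to 29.
  At 29: go left to 36.
    At 36: go left to 33.
      At 33: no left child.
      Visit 33.
      At 33: go right to 26.
        At 26: go left to 23.
          At 23: go left to 14.
            14 is a leaf — visit 14.
          Visit 23.
          At 23: no right child.
        Visit 26.
        At 26: go right to 17.
          17 is a leaf — visit 17.
    Visit 36.
    At 36: no right child.
  Visit 29.
  At 29: go right to 18.
    At 18: go left to 39.
      39 is a leaf — visit 39.
    Visit 18.
    At 18: no right child.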